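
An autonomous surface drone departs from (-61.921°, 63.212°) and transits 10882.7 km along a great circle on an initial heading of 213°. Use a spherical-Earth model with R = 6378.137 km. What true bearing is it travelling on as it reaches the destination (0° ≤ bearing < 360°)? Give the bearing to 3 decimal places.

Central angle δ = d/R = 1.706251 rad.
Start latitude φ₁ = -1.080725 rad; initial bearing θ = 3.717551 rad.
Destination latitude: φ₂ = arcsin( sin φ₁ cos δ + cos φ₁ sin δ cos θ ) = arcsin(-0.271991) = -15.783°.
Δλ = atan2( sin θ sin δ cos φ₁ , cos δ − sin φ₁ sin φ₂ ) = atan2(-0.254007, -0.375018) = -2.546250 rad = -145.889°.
λ₂ = λ₁ + Δλ = -82.677°.
The forward bearing on arrival equals the back-azimuth from the destination plus 180°.
Back-azimuth from P₂ (-15.783°, -82.677°) to P₁ (-61.921°, 63.212°), with Δλ' = λ₁ − λ₂ = 145.889°: atan2( sin Δλ' cos φ₁ , cos φ₂ sin φ₁ − sin φ₂ cos φ₁ cos Δλ' ) = 164.550°.
Final bearing = (164.550° + 180°) mod 360° = 344.550°.

final bearing 344.550°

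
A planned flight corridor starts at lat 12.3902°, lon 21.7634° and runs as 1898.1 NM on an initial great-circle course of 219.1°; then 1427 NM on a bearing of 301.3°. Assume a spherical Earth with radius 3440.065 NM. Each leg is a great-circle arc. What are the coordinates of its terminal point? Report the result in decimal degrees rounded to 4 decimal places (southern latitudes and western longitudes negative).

Apply the spherical direct solution leg by leg, carrying full precision between legs.
Leg 1: from (12.3902°, 21.7634°), δ = 1898.1/3440.065 = 0.551763 rad, θ = 219.1° → φ = -12.3917°, λ = 1.9792°.
Leg 2: from (-12.3917°, 1.9792°), δ = 1427/3440.065 = 0.414818 rad, θ = 301.3° → φ = 0.4645°, λ = -18.1647°.

latitude 0.4645°, longitude -18.1647°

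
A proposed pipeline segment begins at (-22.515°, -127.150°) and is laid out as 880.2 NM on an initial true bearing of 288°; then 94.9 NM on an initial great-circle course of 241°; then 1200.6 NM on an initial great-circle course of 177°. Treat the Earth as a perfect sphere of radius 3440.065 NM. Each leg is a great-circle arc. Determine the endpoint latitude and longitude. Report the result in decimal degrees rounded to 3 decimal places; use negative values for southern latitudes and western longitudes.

latitude -38.075°, longitude -141.908°

Apply the spherical direct solution leg by leg, carrying full precision between legs.
Leg 1: from (-22.515°, -127.150°), δ = 880.2/3440.065 = 0.255867 rad, θ = 288° → φ = -17.350°, λ = -141.756°.
Leg 2: from (-17.350°, -141.756°), δ = 94.9/3440.065 = 0.027587 rad, θ = 241° → φ = -18.111°, λ = -143.211°.
Leg 3: from (-18.111°, -143.211°), δ = 1200.6/3440.065 = 0.349005 rad, θ = 177° → φ = -38.075°, λ = -141.908°.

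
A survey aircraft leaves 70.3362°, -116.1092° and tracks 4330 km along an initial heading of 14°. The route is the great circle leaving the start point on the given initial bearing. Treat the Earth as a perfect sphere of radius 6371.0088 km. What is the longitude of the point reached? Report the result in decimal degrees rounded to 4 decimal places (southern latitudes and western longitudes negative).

The arc subtends δ = 4330/6371.0088 = 0.679641 rad at the centre.
Start latitude φ₁ = 1.227598 rad; initial bearing θ = 0.244346 rad.
Applying the spherical law of cosines for sides, sin φ₂ = sin φ₁ cos δ + cos φ₁ sin δ cos θ = 0.937653, so φ₂ = 69.6610°.
For the longitude increment, Δλ = atan2( sin θ sin δ cos φ₁, cos δ − sin φ₁ sin φ₂ ) = atan2(0.051165, -0.105174) = 154.0578°.
Hence λ₂ = -116.1092° + 154.0578° = 37.9486°.

longitude 37.9486°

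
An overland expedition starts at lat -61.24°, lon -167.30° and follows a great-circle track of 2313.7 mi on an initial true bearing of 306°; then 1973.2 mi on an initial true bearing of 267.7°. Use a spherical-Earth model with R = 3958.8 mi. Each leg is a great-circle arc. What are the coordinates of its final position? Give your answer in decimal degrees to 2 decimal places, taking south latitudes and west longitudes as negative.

latitude -31.39°, longitude 125.61°

Apply the spherical direct solution leg by leg, carrying full precision between legs.
Leg 1: from (-61.24°, -167.30°), δ = 2313.7/3958.8 = 0.584445 rad, θ = 306° → φ = -35.11°, λ = 159.63°.
Leg 2: from (-35.11°, 159.63°), δ = 1973.2/3958.8 = 0.498434 rad, θ = 267.7° → φ = -31.39°, λ = 125.61°.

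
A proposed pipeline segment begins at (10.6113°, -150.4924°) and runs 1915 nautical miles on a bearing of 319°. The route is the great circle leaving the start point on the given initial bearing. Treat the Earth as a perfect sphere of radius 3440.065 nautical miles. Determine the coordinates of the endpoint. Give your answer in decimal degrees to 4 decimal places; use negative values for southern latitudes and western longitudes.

latitude 33.2495°, longitude -174.9800°

Angular distance δ = d/R = 1915 / 3440.065 = 0.556676 rad.
With φ₁ = 10.6113° = 0.185202 rad and θ = 319° = 5.567600 rad:
sin φ₂ = sin φ₁ cos δ + cos φ₁ sin δ cos θ = (0.184145)(0.849016) + (0.982899)(0.528367)(0.754710) = 0.548286
φ₂ = asin(0.548286) = 0.580314 rad = 33.2495°.
For the longitude increment, Δλ = atan2( sin θ sin δ cos φ₁, cos δ − sin φ₁ sin φ₂ ) = atan2(-0.340712, 0.748052) = -24.4876°.
λ₂ = -150.4924° + -24.4876° = -174.9800°.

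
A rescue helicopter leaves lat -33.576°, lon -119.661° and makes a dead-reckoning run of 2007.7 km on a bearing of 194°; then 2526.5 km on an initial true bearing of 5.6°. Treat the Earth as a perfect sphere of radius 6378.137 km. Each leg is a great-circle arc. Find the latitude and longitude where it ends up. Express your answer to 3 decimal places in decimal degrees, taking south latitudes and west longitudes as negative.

Apply the spherical direct solution leg by leg, carrying full precision between legs.
Leg 1: from (-33.576°, -119.661°), δ = 2007.7/6378.137 = 0.314778 rad, θ = 194° → φ = -50.910°, λ = -126.483°.
Leg 2: from (-50.910°, -126.483°), δ = 2526.5/6378.137 = 0.396119 rad, θ = 5.6° → φ = -28.290°, λ = -124.033°.

latitude -28.290°, longitude -124.033°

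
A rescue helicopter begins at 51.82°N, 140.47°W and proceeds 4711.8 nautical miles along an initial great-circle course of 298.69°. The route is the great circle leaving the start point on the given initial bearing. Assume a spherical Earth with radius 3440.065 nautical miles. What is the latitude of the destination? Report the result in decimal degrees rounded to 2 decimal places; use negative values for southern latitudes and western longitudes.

latitude 26.60°

Angular distance δ = d/R = 4711.8 / 3440.065 = 1.369683 rad.
Start latitude φ₁ = 0.904430 rad; initial bearing θ = 5.213124 rad.
Applying the spherical law of cosines for sides, sin φ₂ = sin φ₁ cos δ + cos φ₁ sin δ cos θ = 0.447793, so φ₂ = 26.60°.
For the longitude increment, Δλ = atan2( sin θ sin δ cos φ₁, cos δ − sin φ₁ sin φ₂ ) = atan2(-0.531317, -0.152238) = -105.99°.
λ₂ = -140.47° + -105.99° = -246.46°, normalized to (−180°, 180°] → 113.54°.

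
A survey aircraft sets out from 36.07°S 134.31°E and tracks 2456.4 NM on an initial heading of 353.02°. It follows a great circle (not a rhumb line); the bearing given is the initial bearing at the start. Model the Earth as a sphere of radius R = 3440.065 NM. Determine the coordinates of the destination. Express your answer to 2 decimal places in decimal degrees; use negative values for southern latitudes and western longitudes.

latitude 4.62°, longitude 129.73°

Central angle δ = d/R = 0.714056 rad.
Start latitude φ₁ = -0.629540 rad; initial bearing θ = 6.161361 rad.
Applying the spherical law of cosines for sides, sin φ₂ = sin φ₁ cos δ + cos φ₁ sin δ cos θ = 0.080492, so φ₂ = 4.62°.
Δλ = atan2( sin θ sin δ cos φ₁ , cos δ − sin φ₁ sin φ₂ ) = atan2(-0.064329, 0.803103) = -0.079930 rad = -4.58°.
λ₂ = λ₁ + Δλ = 129.73°.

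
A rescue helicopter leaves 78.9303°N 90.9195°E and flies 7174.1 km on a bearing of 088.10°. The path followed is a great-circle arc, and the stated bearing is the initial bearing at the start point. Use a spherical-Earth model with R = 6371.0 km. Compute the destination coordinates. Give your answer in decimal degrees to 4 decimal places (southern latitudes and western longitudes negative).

latitude 25.3385°, longitude 177.5430°

Angular distance δ = d/R = 7174.1 / 6371 = 1.126056 rad.
With φ₁ = 78.9303° = 1.377594 rad and θ = 88.1° = 1.537635 rad:
Applying the spherical law of cosines for sides, sin φ₂ = sin φ₁ cos δ + cos φ₁ sin δ cos θ = 0.427966, so φ₂ = 25.3385°.
For the longitude increment, Δλ = atan2( sin θ sin δ cos φ₁, cos δ − sin φ₁ sin φ₂ ) = atan2(0.173230, 0.010221) = 86.6235°.
λ₂ = λ₁ + Δλ = 177.5430°.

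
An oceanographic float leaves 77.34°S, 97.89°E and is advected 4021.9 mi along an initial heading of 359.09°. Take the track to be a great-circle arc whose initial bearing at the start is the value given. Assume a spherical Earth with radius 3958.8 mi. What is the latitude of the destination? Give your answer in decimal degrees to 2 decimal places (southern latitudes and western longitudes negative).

latitude -19.13°

Angular distance δ = d/R = 4021.9 / 3958.8 = 1.015939 rad.
Start latitude φ₁ = -1.349838 rad; initial bearing θ = 6.267303 rad.
sin φ₂ = sin φ₁ cos δ + cos φ₁ sin δ cos θ = (-0.975688)(0.526822) + (0.219165)(0.849976)(0.999874) = -0.327752
φ₂ = asin(-0.327752) = -0.333923 rad = -19.13°.
For the longitude increment, Δλ = atan2( sin θ sin δ cos φ₁, cos δ − sin φ₁ sin φ₂ ) = atan2(-0.002959, 0.207038) = -0.82°.
λ₂ = 97.89° + -0.82° = 97.07°.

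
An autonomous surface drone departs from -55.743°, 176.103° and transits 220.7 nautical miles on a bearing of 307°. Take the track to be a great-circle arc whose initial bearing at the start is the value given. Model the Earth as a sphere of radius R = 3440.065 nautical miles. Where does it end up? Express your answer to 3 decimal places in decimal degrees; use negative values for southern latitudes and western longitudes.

latitude -53.427°, longitude 171.173°

Central angle δ = d/R = 0.064156 rad.
With φ₁ = -55.743° = -0.972899 rad and θ = 307° = 5.358161 rad:
Destination latitude: φ₂ = arcsin( sin φ₁ cos δ + cos φ₁ sin δ cos θ ) = arcsin(-0.803102) = -53.427°.
Δλ = atan2( sin θ sin δ cos φ₁ , cos δ − sin φ₁ sin φ₂ ) = atan2(-0.028822, 0.334162) = -0.086038 rad = -4.930°.
Hence λ₂ = 176.103° + -4.930° = 171.173°.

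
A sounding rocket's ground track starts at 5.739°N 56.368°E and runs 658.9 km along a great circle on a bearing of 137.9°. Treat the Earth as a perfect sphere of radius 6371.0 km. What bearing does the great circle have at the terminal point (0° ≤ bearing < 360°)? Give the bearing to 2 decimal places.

Central angle δ = d/R = 0.103422 rad.
Converting: φ₁ = 0.100164 rad, θ = 2.406809 rad.
Destination latitude: φ₂ = arcsin( sin φ₁ cos δ + cos φ₁ sin δ cos θ ) = arcsin(0.023247) = 1.332°.
For the longitude increment, Δλ = atan2( sin θ sin δ cos φ₁, cos δ − sin φ₁ sin φ₂ ) = atan2(0.068866, 0.992332) = 3.970°.
λ₂ = 56.368° + 3.970° = 60.338°.
The forward bearing on arrival equals the back-azimuth from the destination plus 180°.
Back-azimuth from P₂ (1.33°, 60.34°) to P₁ (5.74°, 56.37°), with Δλ' = λ₁ − λ₂ = -3.97°: atan2( sin Δλ' cos φ₁ , cos φ₂ sin φ₁ − sin φ₂ cos φ₁ cos Δλ' ) = 318.15°.
Final bearing = (318.15° + 180°) mod 360° = 138.15°.

final bearing 138.15°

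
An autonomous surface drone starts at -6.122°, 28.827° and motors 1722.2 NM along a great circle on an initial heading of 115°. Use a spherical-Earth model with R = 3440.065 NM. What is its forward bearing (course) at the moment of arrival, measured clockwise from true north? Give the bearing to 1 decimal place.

The arc subtends δ = 1722.2/3440.065 = 0.500630 rad at the centre.
With φ₁ = -6.122° = -0.106849 rad and θ = 115° = 2.007129 rad:
Applying the spherical law of cosines for sides, sin φ₂ = sin φ₁ cos δ + cos φ₁ sin δ cos θ = -0.295249, so φ₂ = -17.172°.
Δλ = atan2( sin θ sin δ cos φ₁ , cos δ − sin φ₁ sin φ₂ ) = atan2(0.432527, 0.845793) = 0.472715 rad = 27.085°.
λ₂ = 28.827° + 27.085° = 55.912°.
The forward bearing on arrival equals the back-azimuth from the destination plus 180°.
Back-azimuth from P₂ (-17.2°, 55.9°) to P₁ (-6.1°, 28.8°), with Δλ' = λ₁ − λ₂ = -27.1°: atan2( sin Δλ' cos φ₁ , cos φ₂ sin φ₁ − sin φ₂ cos φ₁ cos Δλ' ) = 289.4°.
Final bearing = (289.4° + 180°) mod 360° = 109.4°.

final bearing 109.4°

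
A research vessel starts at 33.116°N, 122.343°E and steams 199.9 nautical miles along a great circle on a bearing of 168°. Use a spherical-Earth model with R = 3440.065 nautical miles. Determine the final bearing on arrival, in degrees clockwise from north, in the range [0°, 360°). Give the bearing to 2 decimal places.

final bearing 168.42°

δ = 199.9/3440.065 = 0.058109 rad (3.3294°).
Start latitude φ₁ = 0.577983 rad; initial bearing θ = 2.932153 rad.
Destination latitude: φ₂ = arcsin( sin φ₁ cos δ + cos φ₁ sin δ cos θ ) = arcsin(0.497834) = 29.857°.
Δλ = atan2( sin θ sin δ cos φ₁ , cos δ − sin φ₁ sin φ₂ ) = atan2(0.010113, 0.726328) = 0.013923 rad = 0.798°.
λ₂ = 122.343° + 0.798° = 123.141°.
The forward bearing on arrival equals the back-azimuth from the destination plus 180°.
Back-azimuth from P₂ (29.86°, 123.14°) to P₁ (33.12°, 122.34°), with Δλ' = λ₁ − λ₂ = -0.80°: atan2( sin Δλ' cos φ₁ , cos φ₂ sin φ₁ − sin φ₂ cos φ₁ cos Δλ' ) = 348.42°.
Final bearing = (348.42° + 180°) mod 360° = 168.42°.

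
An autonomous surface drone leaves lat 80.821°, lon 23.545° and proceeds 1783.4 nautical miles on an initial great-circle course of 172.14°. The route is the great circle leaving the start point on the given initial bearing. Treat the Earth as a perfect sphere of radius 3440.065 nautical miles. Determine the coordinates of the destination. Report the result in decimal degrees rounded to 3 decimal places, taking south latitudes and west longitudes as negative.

latitude 51.186°, longitude 29.751°

The arc subtends δ = 1783.4/3440.065 = 0.518420 rad at the centre.
Converting: φ₁ = 1.410593 rad, θ = 3.004410 rad.
Applying the spherical law of cosines for sides, sin φ₂ = sin φ₁ cos δ + cos φ₁ sin δ cos θ = 0.779180, so φ₂ = 51.186°.
For the longitude increment, Δλ = atan2( sin θ sin δ cos φ₁, cos δ − sin φ₁ sin φ₂ ) = atan2(0.010809, 0.099401) = 6.206°.
Hence λ₂ = 23.545° + 6.206° = 29.751°.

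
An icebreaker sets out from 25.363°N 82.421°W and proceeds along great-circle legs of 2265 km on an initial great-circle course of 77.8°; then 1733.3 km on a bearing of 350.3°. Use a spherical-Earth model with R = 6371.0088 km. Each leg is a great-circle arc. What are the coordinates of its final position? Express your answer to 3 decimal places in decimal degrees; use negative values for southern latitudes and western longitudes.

latitude 43.227°, longitude -63.341°

Apply the spherical direct solution leg by leg, carrying full precision between legs.
Leg 1: from (25.363°, -82.421°), δ = 2265/6371.0088 = 0.355517 rad, θ = 77.8° → φ = 27.907°, λ = -59.778°.
Leg 2: from (27.907°, -59.778°), δ = 1733.3/6371.0088 = 0.272061 rad, θ = 350.3° → φ = 43.227°, λ = -63.341°.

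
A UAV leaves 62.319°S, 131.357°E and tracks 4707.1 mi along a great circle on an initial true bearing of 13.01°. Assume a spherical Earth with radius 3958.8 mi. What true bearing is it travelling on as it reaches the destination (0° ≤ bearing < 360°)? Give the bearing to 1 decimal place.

final bearing 6.0°

Angular distance δ = d/R = 4707.1 / 3958.8 = 1.189022 rad.
Converting: φ₁ = -1.087672 rad, θ = 0.227067 rad.
sin φ₂ = sin φ₁ cos δ + cos φ₁ sin δ cos θ = (-0.885548)(0.372568) + (0.464548)(0.928005)(0.974331) = 0.090111
φ₂ = asin(0.090111) = 0.090233 rad = 5.170°.
For the longitude increment, Δλ = atan2( sin θ sin δ cos φ₁, cos δ − sin φ₁ sin φ₂ ) = atan2(0.097050, 0.452365) = 12.109°.
λ₂ = 131.357° + 12.109° = 143.466°.
The forward bearing on arrival equals the back-azimuth from the destination plus 180°.
Back-azimuth from P₂ (5.2°, 143.5°) to P₁ (-62.3°, 131.4°), with Δλ' = λ₁ − λ₂ = -12.1°: atan2( sin Δλ' cos φ₁ , cos φ₂ sin φ₁ − sin φ₂ cos φ₁ cos Δλ' ) = 186.0°.
Final bearing = (186.0° + 180°) mod 360° = 6.0°.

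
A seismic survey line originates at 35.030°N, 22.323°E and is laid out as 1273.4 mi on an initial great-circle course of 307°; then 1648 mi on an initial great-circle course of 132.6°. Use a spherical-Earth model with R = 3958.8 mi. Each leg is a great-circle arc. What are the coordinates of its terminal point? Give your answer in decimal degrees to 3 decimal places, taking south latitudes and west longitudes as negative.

latitude 26.435°, longitude 21.023°

Apply the spherical direct solution leg by leg, carrying full precision between legs.
Leg 1: from (35.030°, 22.323°), δ = 1273.4/3958.8 = 0.321663 rad, θ = 307° → φ = 44.456°, λ = 1.608°.
Leg 2: from (44.456°, 1.608°), δ = 1648/3958.8 = 0.416288 rad, θ = 132.6° → φ = 26.435°, λ = 21.023°.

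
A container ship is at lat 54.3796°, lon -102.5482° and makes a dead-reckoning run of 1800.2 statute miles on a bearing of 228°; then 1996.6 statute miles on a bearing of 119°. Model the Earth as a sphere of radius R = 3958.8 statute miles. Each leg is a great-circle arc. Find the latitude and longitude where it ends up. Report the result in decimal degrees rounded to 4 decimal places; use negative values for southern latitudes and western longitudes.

Apply the spherical direct solution leg by leg, carrying full precision between legs.
Leg 1: from (54.3796°, -102.5482°), δ = 1800.2/3958.8 = 0.454734 rad, θ = 228° → φ = 33.9947°, λ = -125.7327°.
Leg 2: from (33.9947°, -125.7327°), δ = 1996.6/3958.8 = 0.504345 rad, θ = 119° → φ = 17.1734°, λ = -99.4775°.

latitude 17.1734°, longitude -99.4775°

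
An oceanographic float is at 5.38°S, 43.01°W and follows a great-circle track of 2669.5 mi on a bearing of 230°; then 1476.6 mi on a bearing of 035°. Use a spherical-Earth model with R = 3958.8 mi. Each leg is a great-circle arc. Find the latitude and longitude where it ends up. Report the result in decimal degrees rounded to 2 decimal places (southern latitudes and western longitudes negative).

Apply the spherical direct solution leg by leg, carrying full precision between legs.
Leg 1: from (-5.38°, -43.01°), δ = 2669.5/3958.8 = 0.674321 rad, θ = 230° → φ = -28.22°, λ = -75.88°.
Leg 2: from (-28.22°, -75.88°), δ = 1476.6/3958.8 = 0.372992 rad, θ = 35° → φ = -10.21°, λ = -63.62°.

latitude -10.21°, longitude -63.62°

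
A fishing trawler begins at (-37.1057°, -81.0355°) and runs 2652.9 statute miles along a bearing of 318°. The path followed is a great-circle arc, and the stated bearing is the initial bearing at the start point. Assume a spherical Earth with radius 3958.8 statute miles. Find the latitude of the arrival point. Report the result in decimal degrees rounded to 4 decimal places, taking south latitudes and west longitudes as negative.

Central angle δ = d/R = 0.670127 rad.
Converting: φ₁ = -0.647617 rad, θ = 5.550147 rad.
Destination latitude: φ₂ = arcsin( sin φ₁ cos δ + cos φ₁ sin δ cos θ ) = arcsin(-0.104719) = -6.0110°.
Δλ = atan2( sin θ sin δ cos φ₁ , cos δ − sin φ₁ sin φ₂ ) = atan2(-0.331441, 0.720567) = -0.431116 rad = -24.7011°.
λ₂ = λ₁ + Δλ = -105.7366°.

latitude -6.0110°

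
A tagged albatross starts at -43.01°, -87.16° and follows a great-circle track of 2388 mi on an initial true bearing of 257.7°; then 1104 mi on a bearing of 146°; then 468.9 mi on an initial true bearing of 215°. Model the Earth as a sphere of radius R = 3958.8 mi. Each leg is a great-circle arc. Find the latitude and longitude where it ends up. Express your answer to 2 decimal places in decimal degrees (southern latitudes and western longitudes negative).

Apply the spherical direct solution leg by leg, carrying full precision between legs.
Leg 1: from (-43.01°, -87.16°), δ = 2388/3958.8 = 0.603213 rad, θ = 257.7° → φ = -40.55°, λ = -134.00°.
Leg 2: from (-40.55°, -134.00°), δ = 1104/3958.8 = 0.278872 rad, θ = 146° → φ = -52.98°, λ = -119.19°.
Leg 3: from (-52.98°, -119.19°), δ = 468.9/3958.8 = 0.118445 rad, θ = 215° → φ = -58.33°, λ = -126.61°.

latitude -58.33°, longitude -126.61°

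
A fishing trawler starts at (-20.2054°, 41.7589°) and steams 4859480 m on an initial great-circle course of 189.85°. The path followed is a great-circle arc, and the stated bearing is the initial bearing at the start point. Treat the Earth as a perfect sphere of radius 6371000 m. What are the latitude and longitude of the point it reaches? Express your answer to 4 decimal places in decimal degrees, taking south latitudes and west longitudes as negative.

δ = 4859480/6371000 = 0.762750 rad (43.7024°).
Converting: φ₁ = -0.352651 rad, θ = 3.313508 rad.
Applying the spherical law of cosines for sides, sin φ₂ = sin φ₁ cos δ + cos φ₁ sin δ cos θ = -0.888529, so φ₂ = -62.6890°.
For the longitude increment, Δλ = atan2( sin θ sin δ cos φ₁, cos δ − sin φ₁ sin φ₂ ) = atan2(-0.110920, 0.416053) = -14.9279°.
λ₂ = 41.7589° + -14.9279° = 26.8310°.

latitude -62.6890°, longitude 26.8310°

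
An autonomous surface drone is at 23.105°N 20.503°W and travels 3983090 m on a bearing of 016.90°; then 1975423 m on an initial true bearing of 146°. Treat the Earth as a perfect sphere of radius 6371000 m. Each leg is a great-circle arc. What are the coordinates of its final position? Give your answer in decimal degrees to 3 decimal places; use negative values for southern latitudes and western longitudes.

latitude 40.818°, longitude 10.448°

Apply the spherical direct solution leg by leg, carrying full precision between legs.
Leg 1: from (23.105°, -20.503°), δ = 3983090/6371000 = 0.625191 rad, θ = 16.9° → φ = 56.434°, λ = -2.581°.
Leg 2: from (56.434°, -2.581°), δ = 1975423/6371000 = 0.310065 rad, θ = 146° → φ = 40.818°, λ = 10.448°.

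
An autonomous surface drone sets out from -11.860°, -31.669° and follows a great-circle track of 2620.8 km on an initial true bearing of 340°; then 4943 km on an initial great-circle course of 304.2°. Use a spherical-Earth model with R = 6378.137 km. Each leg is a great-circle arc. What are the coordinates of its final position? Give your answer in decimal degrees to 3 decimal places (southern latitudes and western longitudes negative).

Apply the spherical direct solution leg by leg, carrying full precision between legs.
Leg 1: from (-11.860°, -31.669°), δ = 2620.8/6378.137 = 0.410904 rad, θ = 340° → φ = 10.307°, λ = -39.651°.
Leg 2: from (10.307°, -39.651°), δ = 4943/6378.137 = 0.774991 rad, θ = 304.2° → φ = 30.982°, λ = -82.107°.

latitude 30.982°, longitude -82.107°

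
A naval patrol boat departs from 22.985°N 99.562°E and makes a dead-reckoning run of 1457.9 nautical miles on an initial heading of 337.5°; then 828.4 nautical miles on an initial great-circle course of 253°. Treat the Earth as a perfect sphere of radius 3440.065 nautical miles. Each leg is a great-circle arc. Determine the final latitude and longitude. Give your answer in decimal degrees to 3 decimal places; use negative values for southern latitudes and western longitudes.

latitude 39.490°, longitude 69.540°

Apply the spherical direct solution leg by leg, carrying full precision between legs.
Leg 1: from (22.985°, 99.562°), δ = 1457.9/3440.065 = 0.423800 rad, θ = 337.5° → φ = 44.887°, λ = 86.729°.
Leg 2: from (44.887°, 86.729°), δ = 828.4/3440.065 = 0.240809 rad, θ = 253° → φ = 39.490°, λ = 69.540°.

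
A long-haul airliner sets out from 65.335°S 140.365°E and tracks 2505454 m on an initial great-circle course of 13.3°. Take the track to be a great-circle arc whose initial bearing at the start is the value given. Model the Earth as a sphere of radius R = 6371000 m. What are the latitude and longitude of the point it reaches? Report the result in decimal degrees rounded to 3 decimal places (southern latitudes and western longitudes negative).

latitude -43.139°, longitude 147.304°

Central angle δ = d/R = 0.393259 rad.
With φ₁ = -65.335° = -1.140311 rad and θ = 13.3° = 0.232129 rad:
Destination latitude: φ₂ = arcsin( sin φ₁ cos δ + cos φ₁ sin δ cos θ ) = arcsin(-0.683768) = -43.139°.
For the longitude increment, Δλ = atan2( sin θ sin δ cos φ₁, cos δ − sin φ₁ sin φ₂ ) = atan2(0.036788, 0.302282) = 6.939°.
Hence λ₂ = 140.365° + 6.939° = 147.304°.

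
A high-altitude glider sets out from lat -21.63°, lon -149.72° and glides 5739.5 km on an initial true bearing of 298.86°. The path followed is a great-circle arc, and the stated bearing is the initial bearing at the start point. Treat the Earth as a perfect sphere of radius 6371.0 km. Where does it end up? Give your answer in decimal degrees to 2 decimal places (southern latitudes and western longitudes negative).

Central angle δ = d/R = 0.900879 rad.
Converting: φ₁ = -0.377515 rad, θ = 5.216091 rad.
Applying the spherical law of cosines for sides, sin φ₂ = sin φ₁ cos δ + cos φ₁ sin δ cos θ = 0.122832, so φ₂ = 7.06°.
For the longitude increment, Δλ = atan2( sin θ sin δ cos φ₁, cos δ − sin φ₁ sin φ₂ ) = atan2(-0.638175, 0.666198) = -43.77°.
λ₂ = -149.72° + -43.77° = -193.49°, normalized to (−180°, 180°] → 166.51°.

latitude 7.06°, longitude 166.51°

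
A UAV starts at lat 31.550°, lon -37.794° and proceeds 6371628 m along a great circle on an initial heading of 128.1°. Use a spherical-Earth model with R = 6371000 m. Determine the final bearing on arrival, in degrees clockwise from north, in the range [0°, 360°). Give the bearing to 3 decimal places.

final bearing 137.207°

The arc subtends δ = 6371628/6371000 = 1.000099 rad at the centre.
Start latitude φ₁ = 0.550651 rad; initial bearing θ = 2.235767 rad.
Applying the spherical law of cosines for sides, sin φ₂ = sin φ₁ cos δ + cos φ₁ sin δ cos θ = -0.159831, so φ₂ = -9.197°.
Then Δλ = atan2(0.564337, 0.623850) = 0.735353 rad, from sin θ sin δ cos φ₁ over cos δ − sin φ₁ sin φ₂.
λ₂ = -37.794° + 42.133° = 4.339°.
The forward bearing on arrival equals the back-azimuth from the destination plus 180°.
Back-azimuth from P₂ (-9.197°, 4.339°) to P₁ (31.550°, -37.794°), with Δλ' = λ₁ − λ₂ = -42.133°: atan2( sin Δλ' cos φ₁ , cos φ₂ sin φ₁ − sin φ₂ cos φ₁ cos Δλ' ) = 317.207°.
Final bearing = (317.207° + 180°) mod 360° = 137.207°.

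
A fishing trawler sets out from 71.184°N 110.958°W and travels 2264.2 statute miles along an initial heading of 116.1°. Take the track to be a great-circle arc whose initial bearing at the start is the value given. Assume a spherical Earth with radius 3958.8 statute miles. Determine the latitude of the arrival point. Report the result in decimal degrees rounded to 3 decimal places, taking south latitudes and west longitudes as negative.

latitude 45.981°

δ = 2264.2/3958.8 = 0.571941 rad (32.7698°).
Start latitude φ₁ = 1.242395 rad; initial bearing θ = 2.026327 rad.
Destination latitude: φ₂ = arcsin( sin φ₁ cos δ + cos φ₁ sin δ cos θ ) = arcsin(0.719114) = 45.981°.
Δλ = atan2( sin θ sin δ cos φ₁ , cos δ − sin φ₁ sin φ₂ ) = atan2(0.156773, 0.160168) = 0.774686 rad = 44.386°.
λ₂ = λ₁ + Δλ = -66.572°.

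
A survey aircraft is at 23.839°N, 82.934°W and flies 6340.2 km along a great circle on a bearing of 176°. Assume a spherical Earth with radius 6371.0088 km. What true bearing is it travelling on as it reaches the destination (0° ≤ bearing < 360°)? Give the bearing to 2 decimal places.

Angular distance δ = d/R = 6340.2 / 6371.0088 = 0.995164 rad.
With φ₁ = 23.839° = 0.416069 rad and θ = 176° = 3.071779 rad:
sin φ₂ = sin φ₁ cos δ + cos φ₁ sin δ cos θ = (0.404168)(0.544365) + (0.914685)(0.838848)(-0.997564) = -0.545398
φ₂ = asin(-0.545398) = -0.576864 rad = -33.052°.
For the longitude increment, Δλ = atan2( sin θ sin δ cos φ₁, cos δ − sin φ₁ sin φ₂ ) = atan2(0.053523, 0.764797) = 4.003°.
λ₂ = -82.934° + 4.003° = -78.931°.
The forward bearing on arrival equals the back-azimuth from the destination plus 180°.
Back-azimuth from P₂ (-33.05°, -78.93°) to P₁ (23.84°, -82.93°), with Δλ' = λ₁ − λ₂ = -4.00°: atan2( sin Δλ' cos φ₁ , cos φ₂ sin φ₁ − sin φ₂ cos φ₁ cos Δλ' ) = 355.63°.
Final bearing = (355.63° + 180°) mod 360° = 175.63°.

final bearing 175.63°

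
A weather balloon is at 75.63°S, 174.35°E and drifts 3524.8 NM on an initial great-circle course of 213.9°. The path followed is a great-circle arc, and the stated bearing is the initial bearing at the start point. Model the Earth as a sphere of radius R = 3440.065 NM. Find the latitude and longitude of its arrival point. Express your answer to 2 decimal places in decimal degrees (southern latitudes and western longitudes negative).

latitude -42.78°, longitude 34.84°

The arc subtends δ = 3524.8/3440.065 = 1.024632 rad at the centre.
Start latitude φ₁ = -1.319993 rad; initial bearing θ = 3.733259 rad.
Applying the spherical law of cosines for sides, sin φ₂ = sin φ₁ cos δ + cos φ₁ sin δ cos θ = -0.679190, so φ₂ = -42.78°.
Δλ = atan2( sin θ sin δ cos φ₁ , cos δ − sin φ₁ sin φ₂ ) = atan2(-0.118285, -0.138527) = -2.434850 rad = -139.51°.
Hence λ₂ = 174.35° + -139.51° = 34.84°.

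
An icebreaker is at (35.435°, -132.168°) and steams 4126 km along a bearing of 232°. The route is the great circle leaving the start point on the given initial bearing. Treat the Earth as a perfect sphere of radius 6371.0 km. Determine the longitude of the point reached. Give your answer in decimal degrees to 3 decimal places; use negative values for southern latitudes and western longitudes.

longitude -160.957°

δ = 4126/6371 = 0.647622 rad (37.1060°).
Converting: φ₁ = 0.618457 rad, θ = 4.049164 rad.
sin φ₂ = sin φ₁ cos δ + cos φ₁ sin δ cos θ = (0.579779)(0.797521) + (0.814774)(0.603292)(-0.615661) = 0.159760
φ₂ = asin(0.159760) = 0.160447 rad = 9.193°.
Then Δλ = atan2(-0.387344, 0.704895) = -0.502463 rad, from sin θ sin δ cos φ₁ over cos δ − sin φ₁ sin φ₂.
λ₂ = λ₁ + Δλ = -160.957°.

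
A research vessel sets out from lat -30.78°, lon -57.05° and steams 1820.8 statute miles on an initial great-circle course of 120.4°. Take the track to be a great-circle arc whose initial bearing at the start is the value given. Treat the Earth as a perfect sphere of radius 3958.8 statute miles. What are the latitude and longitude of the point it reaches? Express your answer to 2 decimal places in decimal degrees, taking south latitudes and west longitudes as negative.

latitude -40.66°, longitude -26.74°

The arc subtends δ = 1820.8/3958.8 = 0.459937 rad at the centre.
Start latitude φ₁ = -0.537212 rad; initial bearing θ = 2.101376 rad.
Destination latitude: φ₂ = arcsin( sin φ₁ cos δ + cos φ₁ sin δ cos θ ) = arcsin(-0.651546) = -40.66°.
Δλ = atan2( sin θ sin δ cos φ₁ , cos δ − sin φ₁ sin φ₂ ) = atan2(0.328932, 0.562656) = 0.529024 rad = 30.31°.
λ₂ = -57.05° + 30.31° = -26.74°.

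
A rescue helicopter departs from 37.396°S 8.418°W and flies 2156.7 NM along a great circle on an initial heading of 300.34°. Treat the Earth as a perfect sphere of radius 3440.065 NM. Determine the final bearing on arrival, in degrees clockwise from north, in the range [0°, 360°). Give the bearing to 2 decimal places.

Angular distance δ = d/R = 2156.7 / 3440.065 = 0.626936 rad.
Start latitude φ₁ = -0.652683 rad; initial bearing θ = 5.241922 rad.
Destination latitude: φ₂ = arcsin( sin φ₁ cos δ + cos φ₁ sin δ cos θ ) = arcsin(-0.256394) = -14.856°.
For the longitude increment, Δλ = atan2( sin θ sin δ cos φ₁, cos δ − sin φ₁ sin φ₂ ) = atan2(-0.402248, 0.654116) = -31.589°.
λ₂ = λ₁ + Δλ = -40.007°.
The forward bearing on arrival equals the back-azimuth from the destination plus 180°.
Back-azimuth from P₂ (-14.86°, -40.01°) to P₁ (-37.40°, -8.42°), with Δλ' = λ₁ − λ₂ = 31.59°: atan2( sin Δλ' cos φ₁ , cos φ₂ sin φ₁ − sin φ₂ cos φ₁ cos Δλ' ) = 134.82°.
Final bearing = (134.82° + 180°) mod 360° = 314.82°.

final bearing 314.82°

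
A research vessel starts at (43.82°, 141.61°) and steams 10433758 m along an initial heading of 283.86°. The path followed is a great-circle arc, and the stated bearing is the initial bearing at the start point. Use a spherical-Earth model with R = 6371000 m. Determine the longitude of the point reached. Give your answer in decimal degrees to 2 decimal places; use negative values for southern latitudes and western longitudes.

δ = 10433758/6371000 = 1.637695 rad (93.8330°).
With φ₁ = 43.82° = 0.764803 rad and θ = 283.86° = 4.954292 rad:
Applying the spherical law of cosines for sides, sin φ₂ = sin φ₁ cos δ + cos φ₁ sin δ cos θ = 0.126167, so φ₂ = 7.25°.
Then Δλ = atan2(-0.698944, -0.154207) = -1.787946 rad, from sin θ sin δ cos φ₁ over cos δ − sin φ₁ sin φ₂.
λ₂ = λ₁ + Δλ = 39.17°.

longitude 39.17°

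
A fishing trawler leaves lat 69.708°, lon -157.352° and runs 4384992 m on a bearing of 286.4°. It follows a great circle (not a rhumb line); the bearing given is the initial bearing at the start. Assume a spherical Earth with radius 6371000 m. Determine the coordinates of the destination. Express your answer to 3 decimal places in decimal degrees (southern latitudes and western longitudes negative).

latitude 51.870°, longitude 121.934°

Central angle δ = d/R = 0.688274 rad.
With φ₁ = 69.708° = 1.216634 rad and θ = 286.4° = 4.998623 rad:
Applying the spherical law of cosines for sides, sin φ₂ = sin φ₁ cos δ + cos φ₁ sin δ cos θ = 0.786608, so φ₂ = 51.870°.
Then Δλ = atan2(-0.211329, 0.034555) = -1.408718 rad, from sin θ sin δ cos φ₁ over cos δ − sin φ₁ sin φ₂.
λ₂ = -157.352° + -80.714° = -238.066°, normalized to (−180°, 180°] → 121.934°.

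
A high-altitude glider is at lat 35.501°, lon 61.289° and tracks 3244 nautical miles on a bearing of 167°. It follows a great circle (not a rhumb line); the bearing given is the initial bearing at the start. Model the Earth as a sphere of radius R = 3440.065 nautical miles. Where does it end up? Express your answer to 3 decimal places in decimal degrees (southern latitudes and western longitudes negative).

Central angle δ = d/R = 0.943005 rad.
Converting: φ₁ = 0.619609 rad, θ = 2.914700 rad.
Destination latitude: φ₂ = arcsin( sin φ₁ cos δ + cos φ₁ sin δ cos θ ) = arcsin(-0.300901) = -17.512°.
For the longitude increment, Δλ = atan2( sin θ sin δ cos φ₁, cos δ − sin φ₁ sin φ₂ ) = atan2(0.148215, 0.762097) = 11.006°.
Hence λ₂ = 61.289° + 11.006° = 72.295°.

latitude -17.512°, longitude 72.295°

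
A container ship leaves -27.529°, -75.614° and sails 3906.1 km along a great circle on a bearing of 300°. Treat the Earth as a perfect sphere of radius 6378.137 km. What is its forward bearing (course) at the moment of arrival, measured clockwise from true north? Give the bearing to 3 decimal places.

Angular distance δ = d/R = 3906.1 / 6378.137 = 0.612420 rad.
With φ₁ = -27.529° = -0.480472 rad and θ = 300° = 5.235988 rad:
sin φ₂ = sin φ₁ cos δ + cos φ₁ sin δ cos θ = (-0.462198)(0.818259) + (0.886777)(0.574850)(0.500000) = -0.123316
φ₂ = asin(-0.123316) = -0.123630 rad = -7.083°.
Δλ = atan2( sin θ sin δ cos φ₁ , cos δ − sin φ₁ sin φ₂ ) = atan2(-0.441468, 0.761263) = -0.525520 rad = -30.110°.
Hence λ₂ = -75.614° + -30.110° = -105.724°.
The forward bearing on arrival equals the back-azimuth from the destination plus 180°.
Back-azimuth from P₂ (-7.083°, -105.724°) to P₁ (-27.529°, -75.614°), with Δλ' = λ₁ − λ₂ = 30.110°: atan2( sin Δλ' cos φ₁ , cos φ₂ sin φ₁ − sin φ₂ cos φ₁ cos Δλ' ) = 129.297°.
Final bearing = (129.297° + 180°) mod 360° = 309.297°.

final bearing 309.297°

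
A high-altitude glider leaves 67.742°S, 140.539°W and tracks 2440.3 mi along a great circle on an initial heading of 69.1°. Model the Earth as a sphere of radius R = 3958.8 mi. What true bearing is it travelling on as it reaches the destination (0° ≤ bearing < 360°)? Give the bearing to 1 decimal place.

final bearing 28.7°

δ = 2440.3/3958.8 = 0.616424 rad (35.3185°).
Converting: φ₁ = -1.182321 rad, θ = 1.206023 rad.
sin φ₂ = sin φ₁ cos δ + cos φ₁ sin δ cos θ = (-0.925488)(0.815951) + (0.378778)(0.578121)(0.356738) = -0.677034
φ₂ = asin(-0.677034) = -0.743725 rad = -42.612°.
Then Δλ = atan2(0.204572, 0.189364) = 0.823983 rad, from sin θ sin δ cos φ₁ over cos δ − sin φ₁ sin φ₂.
λ₂ = λ₁ + Δλ = -93.328°.
The forward bearing on arrival equals the back-azimuth from the destination plus 180°.
Back-azimuth from P₂ (-42.6°, -93.3°) to P₁ (-67.7°, -140.5°), with Δλ' = λ₁ − λ₂ = -47.2°: atan2( sin Δλ' cos φ₁ , cos φ₂ sin φ₁ − sin φ₂ cos φ₁ cos Δλ' ) = 208.7°.
Final bearing = (208.7° + 180°) mod 360° = 28.7°.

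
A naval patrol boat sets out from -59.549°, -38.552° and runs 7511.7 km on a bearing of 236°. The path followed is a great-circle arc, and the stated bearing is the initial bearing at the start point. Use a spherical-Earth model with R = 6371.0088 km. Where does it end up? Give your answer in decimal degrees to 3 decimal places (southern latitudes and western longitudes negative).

latitude -36.233°, longitude -146.760°

δ = 7511.7/6371.0088 = 1.179044 rad (67.5542°).
Start latitude φ₁ = -1.039326 rad; initial bearing θ = 4.118977 rad.
sin φ₂ = sin φ₁ cos δ + cos φ₁ sin δ cos θ = (-0.862063)(0.381809) + (0.506801)(0.924241)(-0.559193) = -0.591073
φ₂ = asin(-0.591073) = -0.632388 rad = -36.233°.
Then Δλ = atan2(-0.388327, -0.127733) = -1.888581 rad, from sin θ sin δ cos φ₁ over cos δ − sin φ₁ sin φ₂.
λ₂ = -38.552° + -108.208° = -146.760°.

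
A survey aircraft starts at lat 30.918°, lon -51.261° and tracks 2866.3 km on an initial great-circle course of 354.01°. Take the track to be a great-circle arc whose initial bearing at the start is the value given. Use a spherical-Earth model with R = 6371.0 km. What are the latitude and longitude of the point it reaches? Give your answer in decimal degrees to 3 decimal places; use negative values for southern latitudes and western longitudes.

Angular distance δ = d/R = 2866.3 / 6371 = 0.449898 rad.
Converting: φ₁ = 0.539621 rad, θ = 6.178640 rad.
Applying the spherical law of cosines for sides, sin φ₂ = sin φ₁ cos δ + cos φ₁ sin δ cos θ = 0.833725, so φ₂ = 56.483°.
Then Δλ = atan2(-0.038933, 0.472115) = -0.082278 rad, from sin θ sin δ cos φ₁ over cos δ − sin φ₁ sin φ₂.
Hence λ₂ = -51.261° + -4.714° = -55.975°.

latitude 56.483°, longitude -55.975°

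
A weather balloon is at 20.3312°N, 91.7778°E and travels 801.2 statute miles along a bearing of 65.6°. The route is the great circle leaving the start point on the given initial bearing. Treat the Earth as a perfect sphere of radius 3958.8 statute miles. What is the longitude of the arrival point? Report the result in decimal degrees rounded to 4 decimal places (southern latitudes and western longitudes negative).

longitude 103.4038°

The arc subtends δ = 801.2/3958.8 = 0.202385 rad at the centre.
With φ₁ = 20.3312° = 0.354846 rad and θ = 65.6° = 1.144936 rad:
Applying the spherical law of cosines for sides, sin φ₂ = sin φ₁ cos δ + cos φ₁ sin δ cos θ = 0.418218, so φ₂ = 24.7221°.
Δλ = atan2( sin θ sin δ cos φ₁ , cos δ − sin φ₁ sin φ₂ ) = atan2(0.171648, 0.834282) = 0.202913 rad = 11.6260°.
λ₂ = 91.7778° + 11.6260° = 103.4038°.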